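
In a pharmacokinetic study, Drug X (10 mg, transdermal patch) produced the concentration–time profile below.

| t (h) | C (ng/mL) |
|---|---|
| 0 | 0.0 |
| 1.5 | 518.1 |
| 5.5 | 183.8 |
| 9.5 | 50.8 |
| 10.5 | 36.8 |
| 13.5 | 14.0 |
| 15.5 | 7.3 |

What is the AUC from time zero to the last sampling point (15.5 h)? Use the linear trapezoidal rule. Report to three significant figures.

Trapezoidal AUC_0→15.5:
  [0→1.5]: (0.0+518.1)/2 × 1.5 = 388.575
  [1.5→5.5]: (518.1+183.8)/2 × 4 = 1403.8
  [5.5→9.5]: (183.8+50.8)/2 × 4 = 469.2
  [9.5→10.5]: (50.8+36.8)/2 × 1 = 43.8
  [10.5→13.5]: (36.8+14.0)/2 × 3 = 76.2
  [13.5→15.5]: (14.0+7.3)/2 × 2 = 21.3
  Sum = 2402.875 ng/mL·h

AUC = 2400 ng/mL·h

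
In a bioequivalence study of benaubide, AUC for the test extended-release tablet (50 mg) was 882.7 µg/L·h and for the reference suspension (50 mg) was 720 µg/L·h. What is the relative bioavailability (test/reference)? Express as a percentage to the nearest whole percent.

F_rel = (AUC_test/D_test) / (AUC_ref/D_ref)
      = (882.7/50) / (720/50)
      = 17.654 / 14.4 = 1.2260 = 122.60%

F_rel = 123%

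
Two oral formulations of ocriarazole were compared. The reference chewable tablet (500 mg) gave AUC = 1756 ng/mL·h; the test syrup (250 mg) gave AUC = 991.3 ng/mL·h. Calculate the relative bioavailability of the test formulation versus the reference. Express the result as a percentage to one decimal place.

F_rel = (AUC_test/D_test) / (AUC_ref/D_ref)
      = (991.3/250) / (1756/500)
      = 3.9652 / 3.512 = 1.1290 = 112.90%

F_rel = 112.9%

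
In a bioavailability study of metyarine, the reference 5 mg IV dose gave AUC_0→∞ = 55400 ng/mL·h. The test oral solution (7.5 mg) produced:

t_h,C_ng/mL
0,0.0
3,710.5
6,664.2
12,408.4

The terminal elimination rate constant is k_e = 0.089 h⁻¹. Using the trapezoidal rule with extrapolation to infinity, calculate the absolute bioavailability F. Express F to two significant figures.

Trapezoidal AUC_0→12 (oral solution):
  [0→3]: (0.0+710.5)/2 × 3 = 1065.75
  [3→6]: (710.5+664.2)/2 × 3 = 2062.05
  [6→12]: (664.2+408.4)/2 × 6 = 3217.8
  Sum = 6345.6 ng/mL·h
Tail: C_last/k_e = 408.4/0.089 = 4588.764
AUC_0→∞ (oral solution) = 6345.6 + 4588.764 = 10934.364 ng/mL·h
F = (AUC_ev/D_ev)/(AUC_iv/D_iv) = (10934.364/7.5)/(55400/5) = 1457.9152/11080 = 0.1316

F = 0.13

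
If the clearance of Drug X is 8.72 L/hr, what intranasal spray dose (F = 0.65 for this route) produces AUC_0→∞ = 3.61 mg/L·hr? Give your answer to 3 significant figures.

Dose = 48.4 mg

Dose = CL × AUC_0→∞ / F
     = 8.72 × 3.61 / 0.65 = 48.4295 mg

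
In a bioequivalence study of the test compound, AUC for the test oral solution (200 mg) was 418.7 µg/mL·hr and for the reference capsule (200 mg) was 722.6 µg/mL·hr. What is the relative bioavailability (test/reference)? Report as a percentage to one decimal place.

F_rel = (AUC_test/D_test) / (AUC_ref/D_ref)
      = (418.7/200) / (722.6/200)
      = 2.0935 / 3.613 = 0.5794 = 57.94%

F_rel = 57.9%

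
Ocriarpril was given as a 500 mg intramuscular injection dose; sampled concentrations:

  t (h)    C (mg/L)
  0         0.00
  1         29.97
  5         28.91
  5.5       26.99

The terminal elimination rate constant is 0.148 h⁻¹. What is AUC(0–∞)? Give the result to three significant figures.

AUC = 329 mg/L·h

Trapezoidal AUC_0→5.5:
  [0→1]: (0.00+29.97)/2 × 1 = 14.985
  [1→5]: (29.97+28.91)/2 × 4 = 117.76
  [5→5.5]: (28.91+26.99)/2 × 0.5 = 13.975
  Sum = 146.72 mg/L·h
Extrapolated tail: C_last / k_e = 26.99 / 0.148 = 182.365
AUC_0→∞ = 146.72 + 182.365 = 329.085 mg/L·h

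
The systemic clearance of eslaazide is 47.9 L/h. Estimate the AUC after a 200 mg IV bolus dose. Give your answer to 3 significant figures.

AUC = 4.18 mg/L·h

AUC_0→∞ = Dose_iv / CL
        = 200 / 47.9 = 4.17537 mg/L·h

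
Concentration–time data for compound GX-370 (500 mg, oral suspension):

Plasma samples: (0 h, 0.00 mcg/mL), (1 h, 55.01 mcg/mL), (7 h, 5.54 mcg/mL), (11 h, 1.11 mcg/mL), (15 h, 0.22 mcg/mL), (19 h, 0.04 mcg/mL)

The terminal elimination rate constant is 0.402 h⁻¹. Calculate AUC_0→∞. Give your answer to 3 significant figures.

AUC = 226 mcg/mL·h

Trapezoidal AUC_0→19:
  [0→1]: (0.00+55.01)/2 × 1 = 27.505
  [1→7]: (55.01+5.54)/2 × 6 = 181.65
  [7→11]: (5.54+1.11)/2 × 4 = 13.3
  [11→15]: (1.11+0.22)/2 × 4 = 2.66
  [15→19]: (0.22+0.04)/2 × 4 = 0.52
  Sum = 225.635 mcg/mL·h
Extrapolated tail: C_last / k_e = 0.04 / 0.402 = 0.100
AUC_0→∞ = 225.635 + 0.100 = 225.735 mcg/mL·h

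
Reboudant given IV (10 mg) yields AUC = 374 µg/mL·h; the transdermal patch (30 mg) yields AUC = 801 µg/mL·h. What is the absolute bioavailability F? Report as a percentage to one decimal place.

F = 71.4%

F = (AUC_ev / D_ev) / (AUC_iv / D_iv)
  = (801/30) / (374/10)
  = 26.7 / 37.4 = 0.7139
  = 71.39%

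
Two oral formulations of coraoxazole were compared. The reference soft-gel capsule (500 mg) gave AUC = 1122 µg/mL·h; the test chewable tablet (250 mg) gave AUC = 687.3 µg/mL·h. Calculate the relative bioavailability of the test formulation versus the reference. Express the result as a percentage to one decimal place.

F_rel = (AUC_test/D_test) / (AUC_ref/D_ref)
      = (687.3/250) / (1122/500)
      = 2.7492 / 2.244 = 1.2251 = 122.51%

F_rel = 122.5%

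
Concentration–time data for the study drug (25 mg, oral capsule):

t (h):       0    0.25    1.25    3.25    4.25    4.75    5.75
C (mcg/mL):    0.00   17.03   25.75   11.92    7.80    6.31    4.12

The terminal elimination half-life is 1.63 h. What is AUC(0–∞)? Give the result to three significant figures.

Trapezoidal AUC_0→5.75:
  [0→0.25]: (0.00+17.03)/2 × 0.25 = 2.12875
  [0.25→1.25]: (17.03+25.75)/2 × 1 = 21.39
  [1.25→3.25]: (25.75+11.92)/2 × 2 = 37.67
  [3.25→4.25]: (11.92+7.80)/2 × 1 = 9.86
  [4.25→4.75]: (7.80+6.31)/2 × 0.5 = 3.5275
  [4.75→5.75]: (6.31+4.12)/2 × 1 = 5.215
  Sum = 79.79125 mcg/mL·h
k_e = ln2 / t½ = 0.693147 / 1.63 = 0.4252 h^-1
Extrapolated tail: C_last / k_e = 4.12 / 0.4252 = 9.690
AUC_0→∞ = 79.79125 + 9.690 = 89.48125 mcg/mL·h

AUC = 89.5 mcg/mL·h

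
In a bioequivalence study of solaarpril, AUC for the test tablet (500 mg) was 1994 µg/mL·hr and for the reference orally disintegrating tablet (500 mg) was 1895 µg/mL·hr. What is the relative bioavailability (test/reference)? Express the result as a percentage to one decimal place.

F_rel = (AUC_test/D_test) / (AUC_ref/D_ref)
      = (1994/500) / (1895/500)
      = 3.988 / 3.79 = 1.0522 = 105.22%

F_rel = 105.2%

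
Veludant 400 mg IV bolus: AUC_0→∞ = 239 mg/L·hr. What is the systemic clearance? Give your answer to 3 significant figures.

CL = 1.67 L/hr

CL = Dose_iv / AUC_0→∞
   = 400 / 239 = 1.67364 L/hr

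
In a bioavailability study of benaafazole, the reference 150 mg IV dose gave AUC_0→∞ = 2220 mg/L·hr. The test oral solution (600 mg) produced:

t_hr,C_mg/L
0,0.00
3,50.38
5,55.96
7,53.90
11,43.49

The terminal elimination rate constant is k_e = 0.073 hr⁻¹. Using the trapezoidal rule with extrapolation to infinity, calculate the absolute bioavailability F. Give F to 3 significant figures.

F = 0.122

Trapezoidal AUC_0→11 (oral solution):
  [0→3]: (0.00+50.38)/2 × 3 = 75.57
  [3→5]: (50.38+55.96)/2 × 2 = 106.34
  [5→7]: (55.96+53.90)/2 × 2 = 109.86
  [7→11]: (53.90+43.49)/2 × 4 = 194.78
  Sum = 486.55 mg/L·hr
Tail: C_last/k_e = 43.49/0.073 = 595.753
AUC_0→∞ (oral solution) = 486.55 + 595.753 = 1082.303 mg/L·hr
F = (AUC_ev/D_ev)/(AUC_iv/D_iv) = (1082.303/600)/(2220/150) = 1.80384/14.8 = 0.1219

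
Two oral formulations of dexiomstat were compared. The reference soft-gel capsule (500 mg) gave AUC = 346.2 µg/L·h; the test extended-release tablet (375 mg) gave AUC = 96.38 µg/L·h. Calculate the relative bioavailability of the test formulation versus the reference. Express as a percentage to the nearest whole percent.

F_rel = (AUC_test/D_test) / (AUC_ref/D_ref)
      = (96.38/375) / (346.2/500)
      = 0.257013 / 0.6924 = 0.3712 = 37.12%

F_rel = 37%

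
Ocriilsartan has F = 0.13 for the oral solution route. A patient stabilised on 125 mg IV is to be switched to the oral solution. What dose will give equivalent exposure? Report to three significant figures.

For equal systemic exposure: F × D_ev = D_iv
D_ev = D_iv / F = 125 / 0.13 = 961.538 mg

D_oral = 962 mg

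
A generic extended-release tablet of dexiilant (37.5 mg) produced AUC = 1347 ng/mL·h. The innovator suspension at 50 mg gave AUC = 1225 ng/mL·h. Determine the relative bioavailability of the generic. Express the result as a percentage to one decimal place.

F_rel = (AUC_test/D_test) / (AUC_ref/D_ref)
      = (1347/37.5) / (1225/50)
      = 35.92 / 24.5 = 1.4661 = 146.61%

F_rel = 146.6%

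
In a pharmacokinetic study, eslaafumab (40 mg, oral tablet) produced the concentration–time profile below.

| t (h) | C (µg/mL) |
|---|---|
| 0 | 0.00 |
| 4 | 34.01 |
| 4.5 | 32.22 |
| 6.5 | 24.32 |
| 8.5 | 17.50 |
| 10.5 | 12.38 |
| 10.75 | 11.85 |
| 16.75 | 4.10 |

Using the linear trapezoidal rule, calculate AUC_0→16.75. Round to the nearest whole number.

AUC = 264 µg/mL·h

Trapezoidal AUC_0→16.75:
  [0→4]: (0.00+34.01)/2 × 4 = 68.02
  [4→4.5]: (34.01+32.22)/2 × 0.5 = 16.5575
  [4.5→6.5]: (32.22+24.32)/2 × 2 = 56.54
  [6.5→8.5]: (24.32+17.50)/2 × 2 = 41.82
  [8.5→10.5]: (17.50+12.38)/2 × 2 = 29.88
  [10.5→10.75]: (12.38+11.85)/2 × 0.25 = 3.02875
  [10.75→16.75]: (11.85+4.10)/2 × 6 = 47.85
  Sum = 263.69625 µg/mL·h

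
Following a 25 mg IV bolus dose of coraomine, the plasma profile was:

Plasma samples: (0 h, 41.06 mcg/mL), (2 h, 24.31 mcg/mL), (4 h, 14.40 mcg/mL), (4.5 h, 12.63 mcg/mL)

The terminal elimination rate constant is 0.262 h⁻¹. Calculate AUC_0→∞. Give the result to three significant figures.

Trapezoidal AUC_0→4.5:
  [0→2]: (41.06+24.31)/2 × 2 = 65.37
  [2→4]: (24.31+14.40)/2 × 2 = 38.71
  [4→4.5]: (14.40+12.63)/2 × 0.5 = 6.7575
  Sum = 110.8375 mcg/mL·h
Extrapolated tail: C_last / k_e = 12.63 / 0.262 = 48.206
AUC_0→∞ = 110.8375 + 48.206 = 159.0435 mcg/mL·h

AUC = 159 mcg/mL·h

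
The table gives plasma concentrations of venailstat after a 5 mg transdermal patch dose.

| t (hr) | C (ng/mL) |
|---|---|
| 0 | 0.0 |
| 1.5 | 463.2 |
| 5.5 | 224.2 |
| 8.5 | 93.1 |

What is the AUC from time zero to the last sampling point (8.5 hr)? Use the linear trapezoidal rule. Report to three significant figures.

AUC = 2200 ng/mL·hr

Trapezoidal AUC_0→8.5:
  [0→1.5]: (0.0+463.2)/2 × 1.5 = 347.4
  [1.5→5.5]: (463.2+224.2)/2 × 4 = 1374.8
  [5.5→8.5]: (224.2+93.1)/2 × 3 = 475.95
  Sum = 2198.15 ng/mL·hr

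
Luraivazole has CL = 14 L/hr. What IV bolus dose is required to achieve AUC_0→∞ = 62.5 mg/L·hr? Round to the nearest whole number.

Dose_iv = CL × AUC_0→∞
     = 14 × 62.5 = 875 mg

Dose = 875 mg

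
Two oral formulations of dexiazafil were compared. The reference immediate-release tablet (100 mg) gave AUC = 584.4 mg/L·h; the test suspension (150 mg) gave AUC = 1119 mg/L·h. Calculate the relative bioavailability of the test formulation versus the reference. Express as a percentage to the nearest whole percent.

F_rel = (AUC_test/D_test) / (AUC_ref/D_ref)
      = (1119/150) / (584.4/100)
      = 7.46 / 5.844 = 1.2765 = 127.65%

F_rel = 128%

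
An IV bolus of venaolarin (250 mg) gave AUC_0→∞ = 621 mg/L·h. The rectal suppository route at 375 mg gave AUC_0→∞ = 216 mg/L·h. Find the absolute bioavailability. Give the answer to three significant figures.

F = 0.232

F = (AUC_ev / D_ev) / (AUC_iv / D_iv)
  = (216/375) / (621/250)
  = 0.576 / 2.484 = 0.2319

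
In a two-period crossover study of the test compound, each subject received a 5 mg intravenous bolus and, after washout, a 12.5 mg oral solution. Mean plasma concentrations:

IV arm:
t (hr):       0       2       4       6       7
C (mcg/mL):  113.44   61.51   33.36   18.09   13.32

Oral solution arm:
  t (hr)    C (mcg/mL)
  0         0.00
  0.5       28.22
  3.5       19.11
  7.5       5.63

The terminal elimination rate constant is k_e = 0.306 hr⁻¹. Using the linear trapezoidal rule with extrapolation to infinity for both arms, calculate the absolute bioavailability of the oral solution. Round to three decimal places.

F = 0.153

Trapezoidal AUC_0→7 (IV):
  [0→2]: (113.44+61.51)/2 × 2 = 174.95
  [2→4]: (61.51+33.36)/2 × 2 = 94.87
  [4→6]: (33.36+18.09)/2 × 2 = 51.45
  [6→7]: (18.09+13.32)/2 × 1 = 15.705
  Sum = 336.975 mcg/mL·hr
IV tail: 13.32/0.306 = 43.529; AUC_iv,0→∞ = 336.975 + 43.529 = 380.504 mcg/mL·hr
Trapezoidal AUC_0→7.5 (oral solution):
  [0→0.5]: (0.00+28.22)/2 × 0.5 = 7.055
  [0.5→3.5]: (28.22+19.11)/2 × 3 = 70.995
  [3.5→7.5]: (19.11+5.63)/2 × 4 = 49.48
  Sum = 127.53 mcg/mL·hr
oral solution tail: 5.63/0.306 = 18.399; AUC_ev,0→∞ = 127.53 + 18.399 = 145.929 mcg/mL·hr
F = (AUC_ev/D_ev)/(AUC_iv/D_iv) = (145.929/12.5)/(380.504/5) = 11.67432/76.1008 = 0.1534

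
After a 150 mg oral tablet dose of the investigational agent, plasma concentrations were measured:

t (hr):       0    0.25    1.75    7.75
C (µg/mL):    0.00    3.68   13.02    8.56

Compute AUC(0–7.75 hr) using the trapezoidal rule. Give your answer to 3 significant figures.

AUC = 77.7 µg/mL·hr

Trapezoidal AUC_0→7.75:
  [0→0.25]: (0.00+3.68)/2 × 0.25 = 0.46
  [0.25→1.75]: (3.68+13.02)/2 × 1.5 = 12.525
  [1.75→7.75]: (13.02+8.56)/2 × 6 = 64.74
  Sum = 77.725 µg/mL·hr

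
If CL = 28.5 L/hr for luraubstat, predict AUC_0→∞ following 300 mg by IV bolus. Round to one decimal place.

AUC = 10.5 mg/L·hr

AUC_0→∞ = Dose_iv / CL
        = 300 / 28.5 = 10.5263 mg/L·hr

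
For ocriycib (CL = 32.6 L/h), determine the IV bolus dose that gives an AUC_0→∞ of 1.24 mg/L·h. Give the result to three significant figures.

Dose = 40.4 mg

Dose_iv = CL × AUC_0→∞
     = 32.6 × 1.24 = 40.424 mg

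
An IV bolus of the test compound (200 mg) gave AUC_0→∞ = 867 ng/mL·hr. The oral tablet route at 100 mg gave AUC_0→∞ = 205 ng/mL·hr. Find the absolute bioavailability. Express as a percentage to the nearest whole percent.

F = (AUC_ev / D_ev) / (AUC_iv / D_iv)
  = (205/100) / (867/200)
  = 2.05 / 4.335 = 0.4729
  = 47.29%

F = 47%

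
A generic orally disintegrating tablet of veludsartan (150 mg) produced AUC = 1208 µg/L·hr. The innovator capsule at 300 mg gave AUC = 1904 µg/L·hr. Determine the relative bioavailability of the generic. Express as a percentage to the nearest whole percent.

F_rel = 127%

F_rel = (AUC_test/D_test) / (AUC_ref/D_ref)
      = (1208/150) / (1904/300)
      = 8.05333 / 6.34667 = 1.2689 = 126.89%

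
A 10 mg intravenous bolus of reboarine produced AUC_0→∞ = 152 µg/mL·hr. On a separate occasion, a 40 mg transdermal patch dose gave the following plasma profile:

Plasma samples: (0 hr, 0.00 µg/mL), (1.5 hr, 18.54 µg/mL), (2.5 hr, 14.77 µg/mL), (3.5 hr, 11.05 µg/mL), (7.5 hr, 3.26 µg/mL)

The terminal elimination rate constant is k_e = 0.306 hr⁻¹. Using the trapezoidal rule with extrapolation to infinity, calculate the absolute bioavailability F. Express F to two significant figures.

Trapezoidal AUC_0→7.5 (transdermal patch):
  [0→1.5]: (0.00+18.54)/2 × 1.5 = 13.905
  [1.5→2.5]: (18.54+14.77)/2 × 1 = 16.655
  [2.5→3.5]: (14.77+11.05)/2 × 1 = 12.91
  [3.5→7.5]: (11.05+3.26)/2 × 4 = 28.62
  Sum = 72.09 µg/mL·hr
Tail: C_last/k_e = 3.26/0.306 = 10.654
AUC_0→∞ (transdermal patch) = 72.09 + 10.654 = 82.744 µg/mL·hr
F = (AUC_ev/D_ev)/(AUC_iv/D_iv) = (82.744/40)/(152/10) = 2.0686/15.2 = 0.1361

F = 0.14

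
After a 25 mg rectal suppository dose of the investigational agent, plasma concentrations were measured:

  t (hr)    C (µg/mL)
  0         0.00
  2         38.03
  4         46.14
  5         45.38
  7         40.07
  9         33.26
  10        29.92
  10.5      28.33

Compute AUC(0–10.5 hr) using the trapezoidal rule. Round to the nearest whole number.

Trapezoidal AUC_0→10.5:
  [0→2]: (0.00+38.03)/2 × 2 = 38.03
  [2→4]: (38.03+46.14)/2 × 2 = 84.17
  [4→5]: (46.14+45.38)/2 × 1 = 45.76
  [5→7]: (45.38+40.07)/2 × 2 = 85.45
  [7→9]: (40.07+33.26)/2 × 2 = 73.33
  [9→10]: (33.26+29.92)/2 × 1 = 31.59
  [10→10.5]: (29.92+28.33)/2 × 0.5 = 14.5625
  Sum = 372.8925 µg/mL·hr

AUC = 373 µg/mL·hr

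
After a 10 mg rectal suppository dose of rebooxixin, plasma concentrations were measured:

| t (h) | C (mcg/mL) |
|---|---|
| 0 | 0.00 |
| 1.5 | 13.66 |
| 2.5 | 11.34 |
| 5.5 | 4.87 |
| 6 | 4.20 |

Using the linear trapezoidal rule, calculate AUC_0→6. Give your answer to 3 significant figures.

Trapezoidal AUC_0→6:
  [0→1.5]: (0.00+13.66)/2 × 1.5 = 10.245
  [1.5→2.5]: (13.66+11.34)/2 × 1 = 12.5
  [2.5→5.5]: (11.34+4.87)/2 × 3 = 24.315
  [5.5→6]: (4.87+4.20)/2 × 0.5 = 2.2675
  Sum = 49.3275 mcg/mL·h

AUC = 49.3 mcg/mL·h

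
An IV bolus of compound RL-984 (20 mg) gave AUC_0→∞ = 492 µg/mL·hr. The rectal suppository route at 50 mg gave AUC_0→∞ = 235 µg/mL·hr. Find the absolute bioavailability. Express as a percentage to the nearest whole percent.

F = (AUC_ev / D_ev) / (AUC_iv / D_iv)
  = (235/50) / (492/20)
  = 4.7 / 24.6 = 0.1911
  = 19.11%

F = 19%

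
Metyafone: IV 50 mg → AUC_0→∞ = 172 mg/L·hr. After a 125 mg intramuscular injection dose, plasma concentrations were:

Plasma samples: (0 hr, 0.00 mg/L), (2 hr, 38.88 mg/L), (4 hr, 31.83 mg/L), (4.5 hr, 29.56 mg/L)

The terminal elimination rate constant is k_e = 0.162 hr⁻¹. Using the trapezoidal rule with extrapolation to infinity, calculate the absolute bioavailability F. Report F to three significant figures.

Trapezoidal AUC_0→4.5 (intramuscular injection):
  [0→2]: (0.00+38.88)/2 × 2 = 38.88
  [2→4]: (38.88+31.83)/2 × 2 = 70.71
  [4→4.5]: (31.83+29.56)/2 × 0.5 = 15.3475
  Sum = 124.9375 mg/L·hr
Tail: C_last/k_e = 29.56/0.162 = 182.469
AUC_0→∞ (intramuscular injection) = 124.9375 + 182.469 = 307.4065 mg/L·hr
F = (AUC_ev/D_ev)/(AUC_iv/D_iv) = (307.4065/125)/(172/50) = 2.459252/3.44 = 0.7149

F = 0.715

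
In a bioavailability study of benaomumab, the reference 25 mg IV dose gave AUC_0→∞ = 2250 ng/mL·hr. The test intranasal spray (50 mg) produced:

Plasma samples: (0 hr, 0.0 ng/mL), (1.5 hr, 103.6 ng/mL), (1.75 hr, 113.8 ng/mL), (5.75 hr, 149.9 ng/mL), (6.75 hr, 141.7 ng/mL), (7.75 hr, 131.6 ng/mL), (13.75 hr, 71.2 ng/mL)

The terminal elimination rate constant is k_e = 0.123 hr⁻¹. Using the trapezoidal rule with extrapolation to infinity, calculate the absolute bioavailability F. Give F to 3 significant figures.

Trapezoidal AUC_0→13.75 (intranasal spray):
  [0→1.5]: (0.0+103.6)/2 × 1.5 = 77.7
  [1.5→1.75]: (103.6+113.8)/2 × 0.25 = 27.175
  [1.75→5.75]: (113.8+149.9)/2 × 4 = 527.4
  [5.75→6.75]: (149.9+141.7)/2 × 1 = 145.8
  [6.75→7.75]: (141.7+131.6)/2 × 1 = 136.65
  [7.75→13.75]: (131.6+71.2)/2 × 6 = 608.4
  Sum = 1523.125 ng/mL·hr
Tail: C_last/k_e = 71.2/0.123 = 578.862
AUC_0→∞ (intranasal spray) = 1523.125 + 578.862 = 2101.987 ng/mL·hr
F = (AUC_ev/D_ev)/(AUC_iv/D_iv) = (2101.987/50)/(2250/25) = 42.03974/90 = 0.4671

F = 0.467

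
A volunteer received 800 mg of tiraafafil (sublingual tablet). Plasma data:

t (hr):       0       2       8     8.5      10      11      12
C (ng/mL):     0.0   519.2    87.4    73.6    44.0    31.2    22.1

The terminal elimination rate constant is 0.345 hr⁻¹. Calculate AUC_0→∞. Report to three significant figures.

AUC = 2600 ng/mL·hr

Trapezoidal AUC_0→12:
  [0→2]: (0.0+519.2)/2 × 2 = 519.2
  [2→8]: (519.2+87.4)/2 × 6 = 1819.8
  [8→8.5]: (87.4+73.6)/2 × 0.5 = 40.25
  [8.5→10]: (73.6+44.0)/2 × 1.5 = 88.2
  [10→11]: (44.0+31.2)/2 × 1 = 37.6
  [11→12]: (31.2+22.1)/2 × 1 = 26.65
  Sum = 2531.7 ng/mL·hr
Extrapolated tail: C_last / k_e = 22.1 / 0.345 = 64.058
AUC_0→∞ = 2531.7 + 64.058 = 2595.758 ng/mL·hr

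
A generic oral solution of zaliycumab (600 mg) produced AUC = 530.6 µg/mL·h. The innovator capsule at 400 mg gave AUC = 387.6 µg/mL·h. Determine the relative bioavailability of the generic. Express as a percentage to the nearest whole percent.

F_rel = 91%

F_rel = (AUC_test/D_test) / (AUC_ref/D_ref)
      = (530.6/600) / (387.6/400)
      = 0.884333 / 0.969 = 0.9126 = 91.26%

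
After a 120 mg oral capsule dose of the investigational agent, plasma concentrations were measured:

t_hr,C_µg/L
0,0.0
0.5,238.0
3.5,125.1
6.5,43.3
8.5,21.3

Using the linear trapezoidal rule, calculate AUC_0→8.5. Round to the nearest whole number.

AUC = 921 µg/L·hr

Trapezoidal AUC_0→8.5:
  [0→0.5]: (0.0+238.0)/2 × 0.5 = 59.5
  [0.5→3.5]: (238.0+125.1)/2 × 3 = 544.65
  [3.5→6.5]: (125.1+43.3)/2 × 3 = 252.6
  [6.5→8.5]: (43.3+21.3)/2 × 2 = 64.6
  Sum = 921.35 µg/L·hr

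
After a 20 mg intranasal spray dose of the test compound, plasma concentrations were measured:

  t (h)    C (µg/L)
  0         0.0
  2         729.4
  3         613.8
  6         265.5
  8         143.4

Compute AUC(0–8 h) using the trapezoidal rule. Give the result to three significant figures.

Trapezoidal AUC_0→8:
  [0→2]: (0.0+729.4)/2 × 2 = 729.4
  [2→3]: (729.4+613.8)/2 × 1 = 671.6
  [3→6]: (613.8+265.5)/2 × 3 = 1318.95
  [6→8]: (265.5+143.4)/2 × 2 = 408.9
  Sum = 3128.85 µg/L·h

AUC = 3130 µg/L·h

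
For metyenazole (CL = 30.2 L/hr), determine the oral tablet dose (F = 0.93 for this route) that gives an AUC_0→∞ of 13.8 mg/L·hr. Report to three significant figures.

Dose = 448 mg

Dose = CL × AUC_0→∞ / F
     = 30.2 × 13.8 / 0.93 = 448.129 mg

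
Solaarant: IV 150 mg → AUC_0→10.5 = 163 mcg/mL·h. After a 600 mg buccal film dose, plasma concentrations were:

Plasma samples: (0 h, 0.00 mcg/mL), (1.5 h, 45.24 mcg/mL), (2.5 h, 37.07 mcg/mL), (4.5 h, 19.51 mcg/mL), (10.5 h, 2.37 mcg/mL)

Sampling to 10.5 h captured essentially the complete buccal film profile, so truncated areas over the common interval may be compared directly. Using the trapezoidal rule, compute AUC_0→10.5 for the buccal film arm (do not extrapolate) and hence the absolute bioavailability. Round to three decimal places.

Trapezoidal AUC_0→10.5 (buccal film):
  [0→1.5]: (0.00+45.24)/2 × 1.5 = 33.93
  [1.5→2.5]: (45.24+37.07)/2 × 1 = 41.155
  [2.5→4.5]: (37.07+19.51)/2 × 2 = 56.58
  [4.5→10.5]: (19.51+2.37)/2 × 6 = 65.64
  Sum = 197.305 mcg/mL·h
F = (AUC_ev/D_ev)/(AUC_iv/D_iv) = (197.305/600)/(163/150) = 0.328842/1.08667 = 0.3026

F = 0.303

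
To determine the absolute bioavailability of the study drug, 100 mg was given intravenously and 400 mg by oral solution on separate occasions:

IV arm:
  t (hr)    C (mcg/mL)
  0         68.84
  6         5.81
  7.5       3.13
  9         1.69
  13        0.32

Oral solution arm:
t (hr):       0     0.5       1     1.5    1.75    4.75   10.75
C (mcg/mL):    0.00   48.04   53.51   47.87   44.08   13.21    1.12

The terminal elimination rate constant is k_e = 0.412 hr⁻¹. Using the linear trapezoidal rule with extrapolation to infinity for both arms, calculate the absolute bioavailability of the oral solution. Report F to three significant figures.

F = 0.215

Trapezoidal AUC_0→13 (IV):
  [0→6]: (68.84+5.81)/2 × 6 = 223.95
  [6→7.5]: (5.81+3.13)/2 × 1.5 = 6.705
  [7.5→9]: (3.13+1.69)/2 × 1.5 = 3.615
  [9→13]: (1.69+0.32)/2 × 4 = 4.02
  Sum = 238.29 mcg/mL·hr
IV tail: 0.32/0.412 = 0.777; AUC_iv,0→∞ = 238.29 + 0.777 = 239.067 mcg/mL·hr
Trapezoidal AUC_0→10.75 (oral solution):
  [0→0.5]: (0.00+48.04)/2 × 0.5 = 12.01
  [0.5→1]: (48.04+53.51)/2 × 0.5 = 25.3875
  [1→1.5]: (53.51+47.87)/2 × 0.5 = 25.345
  [1.5→1.75]: (47.87+44.08)/2 × 0.25 = 11.49375
  [1.75→4.75]: (44.08+13.21)/2 × 3 = 85.935
  [4.75→10.75]: (13.21+1.12)/2 × 6 = 42.99
  Sum = 203.16125 mcg/mL·hr
oral solution tail: 1.12/0.412 = 2.718; AUC_ev,0→∞ = 203.16125 + 2.718 = 205.87925 mcg/mL·hr
F = (AUC_ev/D_ev)/(AUC_iv/D_iv) = (205.87925/400)/(239.067/100) = 0.514698/2.39067 = 0.2153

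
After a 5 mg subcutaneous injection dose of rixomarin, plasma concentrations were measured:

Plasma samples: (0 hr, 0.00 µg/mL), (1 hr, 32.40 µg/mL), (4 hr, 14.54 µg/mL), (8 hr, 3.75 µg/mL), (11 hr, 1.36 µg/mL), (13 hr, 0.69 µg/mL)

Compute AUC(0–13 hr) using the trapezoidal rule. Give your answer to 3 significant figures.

Trapezoidal AUC_0→13:
  [0→1]: (0.00+32.40)/2 × 1 = 16.2
  [1→4]: (32.40+14.54)/2 × 3 = 70.41
  [4→8]: (14.54+3.75)/2 × 4 = 36.58
  [8→11]: (3.75+1.36)/2 × 3 = 7.665
  [11→13]: (1.36+0.69)/2 × 2 = 2.05
  Sum = 132.905 µg/mL·hr

AUC = 133 µg/mL·hr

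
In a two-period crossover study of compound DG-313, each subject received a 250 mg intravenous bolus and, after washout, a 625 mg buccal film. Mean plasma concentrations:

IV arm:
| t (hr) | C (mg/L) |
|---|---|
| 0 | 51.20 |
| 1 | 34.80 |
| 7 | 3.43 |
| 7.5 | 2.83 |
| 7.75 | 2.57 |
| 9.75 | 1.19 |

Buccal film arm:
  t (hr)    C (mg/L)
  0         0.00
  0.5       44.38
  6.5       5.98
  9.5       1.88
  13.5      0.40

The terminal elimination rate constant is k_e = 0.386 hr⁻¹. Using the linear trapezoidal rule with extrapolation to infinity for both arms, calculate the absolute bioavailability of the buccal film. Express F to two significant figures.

F = 0.43

Trapezoidal AUC_0→9.75 (IV):
  [0→1]: (51.20+34.80)/2 × 1 = 43.0
  [1→7]: (34.80+3.43)/2 × 6 = 114.69
  [7→7.5]: (3.43+2.83)/2 × 0.5 = 1.565
  [7.5→7.75]: (2.83+2.57)/2 × 0.25 = 0.675
  [7.75→9.75]: (2.57+1.19)/2 × 2 = 3.76
  Sum = 163.69 mg/L·hr
IV tail: 1.19/0.386 = 3.083; AUC_iv,0→∞ = 163.69 + 3.083 = 166.773 mg/L·hr
Trapezoidal AUC_0→13.5 (buccal film):
  [0→0.5]: (0.00+44.38)/2 × 0.5 = 11.095
  [0.5→6.5]: (44.38+5.98)/2 × 6 = 151.08
  [6.5→9.5]: (5.98+1.88)/2 × 3 = 11.79
  [9.5→13.5]: (1.88+0.40)/2 × 4 = 4.56
  Sum = 178.525 mg/L·hr
buccal film tail: 0.40/0.386 = 1.036; AUC_ev,0→∞ = 178.525 + 1.036 = 179.561 mg/L·hr
F = (AUC_ev/D_ev)/(AUC_iv/D_iv) = (179.561/625)/(166.773/250) = 0.2872976/0.667092 = 0.4307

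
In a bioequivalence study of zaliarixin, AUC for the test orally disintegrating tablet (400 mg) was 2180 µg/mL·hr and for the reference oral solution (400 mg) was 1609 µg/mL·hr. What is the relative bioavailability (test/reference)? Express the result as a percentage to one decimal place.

F_rel = 135.5%

F_rel = (AUC_test/D_test) / (AUC_ref/D_ref)
      = (2180/400) / (1609/400)
      = 5.45 / 4.0225 = 1.3549 = 135.49%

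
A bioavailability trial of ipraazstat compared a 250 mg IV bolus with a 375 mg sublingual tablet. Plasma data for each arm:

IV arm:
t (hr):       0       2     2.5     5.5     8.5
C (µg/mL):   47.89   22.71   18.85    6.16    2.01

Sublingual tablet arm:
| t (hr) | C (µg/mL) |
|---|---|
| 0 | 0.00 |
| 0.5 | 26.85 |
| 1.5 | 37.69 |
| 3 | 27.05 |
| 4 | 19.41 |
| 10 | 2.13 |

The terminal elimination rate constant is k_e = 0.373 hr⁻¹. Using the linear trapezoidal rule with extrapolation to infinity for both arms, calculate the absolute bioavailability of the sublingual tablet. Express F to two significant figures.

Trapezoidal AUC_0→8.5 (IV):
  [0→2]: (47.89+22.71)/2 × 2 = 70.6
  [2→2.5]: (22.71+18.85)/2 × 0.5 = 10.39
  [2.5→5.5]: (18.85+6.16)/2 × 3 = 37.515
  [5.5→8.5]: (6.16+2.01)/2 × 3 = 12.255
  Sum = 130.76 µg/mL·hr
IV tail: 2.01/0.373 = 5.389; AUC_iv,0→∞ = 130.76 + 5.389 = 136.149 µg/mL·hr
Trapezoidal AUC_0→10 (sublingual tablet):
  [0→0.5]: (0.00+26.85)/2 × 0.5 = 6.7125
  [0.5→1.5]: (26.85+37.69)/2 × 1 = 32.27
  [1.5→3]: (37.69+27.05)/2 × 1.5 = 48.555
  [3→4]: (27.05+19.41)/2 × 1 = 23.23
  [4→10]: (19.41+2.13)/2 × 6 = 64.62
  Sum = 175.3875 µg/mL·hr
sublingual tablet tail: 2.13/0.373 = 5.710; AUC_ev,0→∞ = 175.3875 + 5.710 = 181.0975 µg/mL·hr
F = (AUC_ev/D_ev)/(AUC_iv/D_iv) = (181.0975/375)/(136.149/250) = 0.482927/0.544596 = 0.8868

F = 0.89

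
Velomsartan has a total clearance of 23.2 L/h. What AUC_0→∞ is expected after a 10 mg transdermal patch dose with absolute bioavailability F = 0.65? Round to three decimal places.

AUC_0→∞ = F × Dose / CL
        = 0.65 × 10 / 23.2 = 0.280172 mg/L·h

AUC = 0.280 mg/L·h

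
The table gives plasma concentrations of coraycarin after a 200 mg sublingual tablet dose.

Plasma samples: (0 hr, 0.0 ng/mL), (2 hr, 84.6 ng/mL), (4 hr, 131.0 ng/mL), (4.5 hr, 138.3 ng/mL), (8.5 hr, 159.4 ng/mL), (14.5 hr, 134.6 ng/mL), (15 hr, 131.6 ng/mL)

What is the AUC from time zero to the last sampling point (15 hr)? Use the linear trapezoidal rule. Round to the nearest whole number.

Trapezoidal AUC_0→15:
  [0→2]: (0.0+84.6)/2 × 2 = 84.6
  [2→4]: (84.6+131.0)/2 × 2 = 215.6
  [4→4.5]: (131.0+138.3)/2 × 0.5 = 67.325
  [4.5→8.5]: (138.3+159.4)/2 × 4 = 595.4
  [8.5→14.5]: (159.4+134.6)/2 × 6 = 882.0
  [14.5→15]: (134.6+131.6)/2 × 0.5 = 66.55
  Sum = 1911.475 ng/mL·hr

AUC = 1911 ng/mL·hr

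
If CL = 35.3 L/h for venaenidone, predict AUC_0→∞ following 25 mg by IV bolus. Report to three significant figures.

AUC = 0.708 mg/L·h

AUC_0→∞ = Dose_iv / CL
        = 25 / 35.3 = 0.708215 mg/L·h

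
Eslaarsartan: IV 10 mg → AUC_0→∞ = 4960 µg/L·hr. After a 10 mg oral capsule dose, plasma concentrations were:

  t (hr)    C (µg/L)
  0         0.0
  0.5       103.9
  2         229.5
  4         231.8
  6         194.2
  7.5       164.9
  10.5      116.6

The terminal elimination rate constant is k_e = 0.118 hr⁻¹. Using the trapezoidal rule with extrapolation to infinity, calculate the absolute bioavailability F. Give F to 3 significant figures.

Trapezoidal AUC_0→10.5 (oral capsule):
  [0→0.5]: (0.0+103.9)/2 × 0.5 = 25.975
  [0.5→2]: (103.9+229.5)/2 × 1.5 = 250.05
  [2→4]: (229.5+231.8)/2 × 2 = 461.3
  [4→6]: (231.8+194.2)/2 × 2 = 426.0
  [6→7.5]: (194.2+164.9)/2 × 1.5 = 269.325
  [7.5→10.5]: (164.9+116.6)/2 × 3 = 422.25
  Sum = 1854.9 µg/L·hr
Tail: C_last/k_e = 116.6/0.118 = 988.136
AUC_0→∞ (oral capsule) = 1854.9 + 988.136 = 2843.036 µg/L·hr
F = (AUC_ev/D_ev)/(AUC_iv/D_iv) = (2843.036/10)/(4960/10) = 284.3036/496 = 0.5732

F = 0.573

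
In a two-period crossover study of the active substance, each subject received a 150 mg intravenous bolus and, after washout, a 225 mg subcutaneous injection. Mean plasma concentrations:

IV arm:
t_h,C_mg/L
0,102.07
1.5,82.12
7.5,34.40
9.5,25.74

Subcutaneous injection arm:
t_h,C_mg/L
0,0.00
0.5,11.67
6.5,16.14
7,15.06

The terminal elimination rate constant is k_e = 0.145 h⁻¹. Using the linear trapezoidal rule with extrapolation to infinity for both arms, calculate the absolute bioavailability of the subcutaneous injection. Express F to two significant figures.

F = 0.18

Trapezoidal AUC_0→9.5 (IV):
  [0→1.5]: (102.07+82.12)/2 × 1.5 = 138.1425
  [1.5→7.5]: (82.12+34.40)/2 × 6 = 349.56
  [7.5→9.5]: (34.40+25.74)/2 × 2 = 60.14
  Sum = 547.8425 mg/L·h
IV tail: 25.74/0.145 = 177.517; AUC_iv,0→∞ = 547.8425 + 177.517 = 725.3595 mg/L·h
Trapezoidal AUC_0→7 (subcutaneous injection):
  [0→0.5]: (0.00+11.67)/2 × 0.5 = 2.9175
  [0.5→6.5]: (11.67+16.14)/2 × 6 = 83.43
  [6.5→7]: (16.14+15.06)/2 × 0.5 = 7.8
  Sum = 94.1475 mg/L·h
subcutaneous injection tail: 15.06/0.145 = 103.862; AUC_ev,0→∞ = 94.1475 + 103.862 = 198.0095 mg/L·h
F = (AUC_ev/D_ev)/(AUC_iv/D_iv) = (198.0095/225)/(725.3595/150) = 0.880042/4.83573 = 0.1820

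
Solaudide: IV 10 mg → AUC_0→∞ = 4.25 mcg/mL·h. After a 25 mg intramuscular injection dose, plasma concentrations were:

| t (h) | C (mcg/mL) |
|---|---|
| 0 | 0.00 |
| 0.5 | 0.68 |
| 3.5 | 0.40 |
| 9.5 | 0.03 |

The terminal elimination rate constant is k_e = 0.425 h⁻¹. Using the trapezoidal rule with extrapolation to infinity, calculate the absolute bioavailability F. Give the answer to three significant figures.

F = 0.297

Trapezoidal AUC_0→9.5 (intramuscular injection):
  [0→0.5]: (0.00+0.68)/2 × 0.5 = 0.17
  [0.5→3.5]: (0.68+0.40)/2 × 3 = 1.62
  [3.5→9.5]: (0.40+0.03)/2 × 6 = 1.29
  Sum = 3.08 mcg/mL·h
Tail: C_last/k_e = 0.03/0.425 = 0.071
AUC_0→∞ (intramuscular injection) = 3.08 + 0.071 = 3.151 mcg/mL·h
F = (AUC_ev/D_ev)/(AUC_iv/D_iv) = (3.151/25)/(4.25/10) = 0.12604/0.425 = 0.2966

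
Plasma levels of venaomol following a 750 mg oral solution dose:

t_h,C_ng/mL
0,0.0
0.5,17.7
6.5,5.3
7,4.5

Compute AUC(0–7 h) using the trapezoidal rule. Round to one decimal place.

Trapezoidal AUC_0→7:
  [0→0.5]: (0.0+17.7)/2 × 0.5 = 4.425
  [0.5→6.5]: (17.7+5.3)/2 × 6 = 69.0
  [6.5→7]: (5.3+4.5)/2 × 0.5 = 2.45
  Sum = 75.875 ng/mL·h

AUC = 75.9 ng/mL·h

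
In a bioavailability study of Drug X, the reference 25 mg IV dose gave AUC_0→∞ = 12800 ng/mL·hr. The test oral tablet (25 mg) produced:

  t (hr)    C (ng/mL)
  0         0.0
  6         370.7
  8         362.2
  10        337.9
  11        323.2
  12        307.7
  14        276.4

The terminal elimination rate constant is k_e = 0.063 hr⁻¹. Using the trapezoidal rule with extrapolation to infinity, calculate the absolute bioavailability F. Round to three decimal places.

Trapezoidal AUC_0→14 (oral tablet):
  [0→6]: (0.0+370.7)/2 × 6 = 1112.1
  [6→8]: (370.7+362.2)/2 × 2 = 732.9
  [8→10]: (362.2+337.9)/2 × 2 = 700.1
  [10→11]: (337.9+323.2)/2 × 1 = 330.55
  [11→12]: (323.2+307.7)/2 × 1 = 315.45
  [12→14]: (307.7+276.4)/2 × 2 = 584.1
  Sum = 3775.2 ng/mL·hr
Tail: C_last/k_e = 276.4/0.063 = 4387.302
AUC_0→∞ (oral tablet) = 3775.2 + 4387.302 = 8162.502 ng/mL·hr
F = (AUC_ev/D_ev)/(AUC_iv/D_iv) = (8162.502/25)/(12800/25) = 326.50008/512 = 0.6377

F = 0.638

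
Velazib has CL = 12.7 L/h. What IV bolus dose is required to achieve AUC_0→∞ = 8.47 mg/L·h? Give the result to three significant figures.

Dose = 108 mg

Dose_iv = CL × AUC_0→∞
     = 12.7 × 8.47 = 107.569 mg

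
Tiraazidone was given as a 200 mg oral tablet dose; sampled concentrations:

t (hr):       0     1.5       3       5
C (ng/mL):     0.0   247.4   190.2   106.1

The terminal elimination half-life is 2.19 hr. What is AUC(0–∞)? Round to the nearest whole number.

Trapezoidal AUC_0→5:
  [0→1.5]: (0.0+247.4)/2 × 1.5 = 185.55
  [1.5→3]: (247.4+190.2)/2 × 1.5 = 328.2
  [3→5]: (190.2+106.1)/2 × 2 = 296.3
  Sum = 810.05 ng/mL·hr
k_e = ln2 / t½ = 0.693147 / 2.19 = 0.3165 hr^-1
Extrapolated tail: C_last / k_e = 106.1 / 0.3165 = 335.229
AUC_0→∞ = 810.05 + 335.229 = 1145.279 ng/mL·hr

AUC = 1145 ng/mL·hr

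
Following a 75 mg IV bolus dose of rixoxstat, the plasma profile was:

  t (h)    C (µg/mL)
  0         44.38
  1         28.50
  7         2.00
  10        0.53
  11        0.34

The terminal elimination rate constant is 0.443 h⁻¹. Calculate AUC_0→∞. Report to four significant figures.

Trapezoidal AUC_0→11:
  [0→1]: (44.38+28.50)/2 × 1 = 36.44
  [1→7]: (28.50+2.00)/2 × 6 = 91.5
  [7→10]: (2.00+0.53)/2 × 3 = 3.795
  [10→11]: (0.53+0.34)/2 × 1 = 0.435
  Sum = 132.17 µg/mL·h
Extrapolated tail: C_last / k_e = 0.34 / 0.443 = 0.767
AUC_0→∞ = 132.17 + 0.767 = 132.937 µg/mL·h

AUC = 132.9 µg/mL·h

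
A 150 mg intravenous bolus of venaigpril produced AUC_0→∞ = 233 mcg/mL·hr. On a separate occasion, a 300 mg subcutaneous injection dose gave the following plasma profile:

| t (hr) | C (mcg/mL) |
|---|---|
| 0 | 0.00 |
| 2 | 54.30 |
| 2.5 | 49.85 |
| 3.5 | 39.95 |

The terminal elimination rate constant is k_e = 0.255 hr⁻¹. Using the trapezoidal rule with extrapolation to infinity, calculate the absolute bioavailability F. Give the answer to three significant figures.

F = 0.605

Trapezoidal AUC_0→3.5 (subcutaneous injection):
  [0→2]: (0.00+54.30)/2 × 2 = 54.3
  [2→2.5]: (54.30+49.85)/2 × 0.5 = 26.0375
  [2.5→3.5]: (49.85+39.95)/2 × 1 = 44.9
  Sum = 125.2375 mcg/mL·hr
Tail: C_last/k_e = 39.95/0.255 = 156.667
AUC_0→∞ (subcutaneous injection) = 125.2375 + 156.667 = 281.9045 mcg/mL·hr
F = (AUC_ev/D_ev)/(AUC_iv/D_iv) = (281.9045/300)/(233/150) = 0.939682/1.55333 = 0.6049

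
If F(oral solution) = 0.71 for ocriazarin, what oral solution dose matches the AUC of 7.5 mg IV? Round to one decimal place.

For equal systemic exposure: F × D_ev = D_iv
D_ev = D_iv / F = 7.5 / 0.71 = 10.5634 mg

D_oral = 10.6 mg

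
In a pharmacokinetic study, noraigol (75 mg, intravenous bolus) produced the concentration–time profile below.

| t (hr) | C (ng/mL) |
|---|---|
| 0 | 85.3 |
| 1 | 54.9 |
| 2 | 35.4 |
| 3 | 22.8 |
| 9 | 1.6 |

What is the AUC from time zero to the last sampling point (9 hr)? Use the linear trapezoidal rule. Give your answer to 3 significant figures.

Trapezoidal AUC_0→9:
  [0→1]: (85.3+54.9)/2 × 1 = 70.1
  [1→2]: (54.9+35.4)/2 × 1 = 45.15
  [2→3]: (35.4+22.8)/2 × 1 = 29.1
  [3→9]: (22.8+1.6)/2 × 6 = 73.2
  Sum = 217.55 ng/mL·hr

AUC = 218 ng/mL·hr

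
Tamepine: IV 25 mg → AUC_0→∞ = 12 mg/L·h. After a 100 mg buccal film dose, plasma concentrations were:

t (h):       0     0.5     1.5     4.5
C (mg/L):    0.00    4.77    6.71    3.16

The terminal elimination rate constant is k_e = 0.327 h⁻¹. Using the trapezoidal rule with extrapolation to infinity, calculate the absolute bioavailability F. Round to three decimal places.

Trapezoidal AUC_0→4.5 (buccal film):
  [0→0.5]: (0.00+4.77)/2 × 0.5 = 1.1925
  [0.5→1.5]: (4.77+6.71)/2 × 1 = 5.74
  [1.5→4.5]: (6.71+3.16)/2 × 3 = 14.805
  Sum = 21.7375 mg/L·h
Tail: C_last/k_e = 3.16/0.327 = 9.664
AUC_0→∞ (buccal film) = 21.7375 + 9.664 = 31.4015 mg/L·h
F = (AUC_ev/D_ev)/(AUC_iv/D_iv) = (31.4015/100)/(12/25) = 0.314015/0.48 = 0.6542

F = 0.654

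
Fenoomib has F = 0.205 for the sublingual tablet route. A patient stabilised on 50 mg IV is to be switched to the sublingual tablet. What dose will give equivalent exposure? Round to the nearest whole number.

For equal systemic exposure: F × D_ev = D_iv
D_ev = D_iv / F = 50 / 0.205 = 243.902 mg

D_sublingual = 244 mg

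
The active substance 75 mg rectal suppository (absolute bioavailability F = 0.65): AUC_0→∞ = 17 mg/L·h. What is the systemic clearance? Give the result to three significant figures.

CL = 2.87 L/h

CL = F × Dose / AUC_0→∞
   = 0.65 × 75 / 17 = 2.86765 L/h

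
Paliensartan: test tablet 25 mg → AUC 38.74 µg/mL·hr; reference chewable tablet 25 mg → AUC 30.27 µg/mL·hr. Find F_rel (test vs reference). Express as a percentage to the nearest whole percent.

F_rel = 128%

F_rel = (AUC_test/D_test) / (AUC_ref/D_ref)
      = (38.74/25) / (30.27/25)
      = 1.5496 / 1.2108 = 1.2798 = 127.98%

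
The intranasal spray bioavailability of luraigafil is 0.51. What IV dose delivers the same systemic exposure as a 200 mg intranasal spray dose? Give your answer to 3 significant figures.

Systemic exposure from an extravascular dose = F × D_ev, so the equivalent IV dose is F × D_ev.
D_iv = F × D_ev = 0.51 × 200 = 102 mg

D_iv = 102 mg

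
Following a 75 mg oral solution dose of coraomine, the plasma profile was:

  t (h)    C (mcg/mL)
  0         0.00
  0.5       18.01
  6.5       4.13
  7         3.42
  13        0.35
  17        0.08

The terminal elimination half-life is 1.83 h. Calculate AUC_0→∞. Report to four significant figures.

Trapezoidal AUC_0→17:
  [0→0.5]: (0.00+18.01)/2 × 0.5 = 4.5025
  [0.5→6.5]: (18.01+4.13)/2 × 6 = 66.42
  [6.5→7]: (4.13+3.42)/2 × 0.5 = 1.8875
  [7→13]: (3.42+0.35)/2 × 6 = 11.31
  [13→17]: (0.35+0.08)/2 × 4 = 0.86
  Sum = 84.98 mcg/mL·h
k_e = ln2 / t½ = 0.693147 / 1.83 = 0.3788 h^-1
Extrapolated tail: C_last / k_e = 0.08 / 0.3788 = 0.211
AUC_0→∞ = 84.98 + 0.211 = 85.191 mcg/mL·h

AUC = 85.19 mcg/mL·h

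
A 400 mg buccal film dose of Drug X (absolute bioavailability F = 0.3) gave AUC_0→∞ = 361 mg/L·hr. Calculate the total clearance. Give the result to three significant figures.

CL = F × Dose / AUC_0→∞
   = 0.3 × 400 / 361 = 0.33241 L/hr

CL = 0.332 L/hr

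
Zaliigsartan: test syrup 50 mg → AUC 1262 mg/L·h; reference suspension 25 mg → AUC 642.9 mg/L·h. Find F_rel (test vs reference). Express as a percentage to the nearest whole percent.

F_rel = (AUC_test/D_test) / (AUC_ref/D_ref)
      = (1262/50) / (642.9/25)
      = 25.24 / 25.716 = 0.9815 = 98.15%

F_rel = 98%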